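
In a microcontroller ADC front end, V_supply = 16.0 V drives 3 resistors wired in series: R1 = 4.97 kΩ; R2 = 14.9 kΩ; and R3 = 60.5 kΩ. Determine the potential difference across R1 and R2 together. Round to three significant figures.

V ≈ 3.96 V

Series total: ΣR = 4.97 + 14.9 + 60.5 = 80.37 kΩ.
R_{R1..R2} = 4.97 + 14.9 = 19.87 kΩ.
By the voltage-divider rule, V = 16.0 × 19.87/80.37 = 3.956 V.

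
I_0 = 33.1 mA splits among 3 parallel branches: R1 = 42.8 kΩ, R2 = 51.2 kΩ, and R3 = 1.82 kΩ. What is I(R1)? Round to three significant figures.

I ≈ 1.31 mA

Total conductance ΣG = 1/42.8 + 1/51.2 + 1/1.82 = 0.5923 (units of 1/kΩ).
By the current-divider rule, I = I_0 · G_k/ΣG = 33.1 × 0.03944 = 1.306 mA.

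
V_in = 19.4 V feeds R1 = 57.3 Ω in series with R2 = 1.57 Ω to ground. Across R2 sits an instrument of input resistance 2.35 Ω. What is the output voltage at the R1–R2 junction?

V_out ≈ 0.314 V

R2 ‖ R_L = (1.57 × 2.35)/(1.57 + 2.35) = 0.9412 Ω.
Voltage divider with the loaded lower leg: V_out = 19.4 × 0.9412/(57.3 + 0.9412) = 19.4 × 0.01616 = 0.3135 V.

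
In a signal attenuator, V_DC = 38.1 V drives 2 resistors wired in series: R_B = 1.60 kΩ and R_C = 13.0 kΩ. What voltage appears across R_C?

V ≈ 33.9 V

Series total: ΣR = 1.60 + 13.0 = 14.60 kΩ.
By the voltage-divider rule, V = 38.1 × 13.00/14.60 = 33.92 V.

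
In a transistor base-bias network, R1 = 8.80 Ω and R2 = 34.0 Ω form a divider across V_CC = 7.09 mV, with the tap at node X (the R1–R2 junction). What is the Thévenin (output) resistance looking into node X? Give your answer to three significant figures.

Zeroing V_CC shorts the top of R1 to ground, so R_th = R1 ‖ R2 = 6.991 Ω.

R_th ≈ 6.99 Ω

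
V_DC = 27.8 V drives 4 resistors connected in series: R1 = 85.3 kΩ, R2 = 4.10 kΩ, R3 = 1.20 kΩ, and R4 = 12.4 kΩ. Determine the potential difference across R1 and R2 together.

ΣR = 85.3 + 4.10 + 1.20 + 12.4 = 103.0 kΩ.
R_{R1..R2} = 85.3 + 4.10 = 89.40 kΩ.
By the voltage-divider rule, V = 27.8 × 89.40/103.0 = 24.13 V.

V ≈ 24.1 V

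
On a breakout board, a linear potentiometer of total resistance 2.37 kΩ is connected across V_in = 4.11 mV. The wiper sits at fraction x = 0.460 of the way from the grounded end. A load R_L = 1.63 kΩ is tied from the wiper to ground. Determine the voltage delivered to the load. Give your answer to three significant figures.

Split the track: R_lower = x·R_p = 1.090 kΩ, R_upper = (1−x)·R_p = 1.280 kΩ.
R_L loads the lower segment: effective lower R = 0.6533 kΩ.
Then V_out = V_in · 0.6533/(1.280 + 0.6533) = 1.389 mV.
(Unloaded: V_out = x·V_in = 1.89 mV.)

V_out ≈ 1.39 mV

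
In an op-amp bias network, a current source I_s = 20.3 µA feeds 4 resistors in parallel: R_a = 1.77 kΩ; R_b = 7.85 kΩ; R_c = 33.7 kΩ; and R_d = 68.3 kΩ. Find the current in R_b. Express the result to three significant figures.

I ≈ 3.51 µA

Conductances: ΣG = 1/1.77 + 1/7.85 + 1/33.7 + 1/68.3 = 0.7367 (1/kΩ).
Current divider: I(R_b) = I_s · G_k/ΣG = 20.3 × (0.1274/0.7367) = 20.3 × 0.1729 = 3.510 µA.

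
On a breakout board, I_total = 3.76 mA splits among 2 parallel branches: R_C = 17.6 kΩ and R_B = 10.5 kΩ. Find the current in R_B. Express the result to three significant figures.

I ≈ 2.36 mA

For two parallel branches, I_k = I_total · (other R)/(sum of R).
So I = 3.76 × 17.6/28.10 = 2.355 mA.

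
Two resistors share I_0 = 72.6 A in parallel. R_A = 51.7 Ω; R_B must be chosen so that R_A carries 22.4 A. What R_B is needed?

Two-branch current divider: I_A = I_0 · R_B/(R_A + R_B).
22.4/72.6 = R_B/(R_A + R_B) → R_B = R_A · (0.3085)/(1 − 0.3085) = 51.7 × 0.4462 = 23.07 Ω.

R_B ≈ 23.1 Ω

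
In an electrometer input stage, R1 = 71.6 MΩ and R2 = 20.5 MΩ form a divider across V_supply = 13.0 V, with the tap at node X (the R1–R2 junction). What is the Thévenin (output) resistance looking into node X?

R_th ≈ 15.9 MΩ

Zeroing V_supply shorts the top of R1 to ground, so R_th = R1 ‖ R2 = 15.94 MΩ.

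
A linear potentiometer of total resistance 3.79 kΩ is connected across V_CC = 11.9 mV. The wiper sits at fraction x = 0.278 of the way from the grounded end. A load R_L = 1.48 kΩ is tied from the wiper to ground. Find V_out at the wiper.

The pot divides into 2.736 kΩ above the wiper and 1.054 kΩ below.
R_L loads the lower segment: effective lower R = 0.6155 kΩ.
V_out = 11.9 × 0.6155/(2.736 + 0.6155) = 2.185 mV.
(Unloaded: V_out = x·V_CC = 3.31 mV.)

V_out ≈ 2.19 mV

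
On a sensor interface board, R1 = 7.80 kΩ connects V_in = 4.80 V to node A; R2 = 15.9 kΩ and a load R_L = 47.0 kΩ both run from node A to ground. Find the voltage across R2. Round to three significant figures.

V_out ≈ 2.90 V

The load sits in parallel with R2, giving an effective lower resistance R2' = R2·R_L/(R2+R_L) = 11.88 kΩ.
Voltage divider with the loaded lower leg: V_out = 4.80 × 11.88/(7.80 + 11.88) = 4.80 × 0.6037 = 2.898 V.
(Unloaded it would be 3.22 V; the load pulls it down.)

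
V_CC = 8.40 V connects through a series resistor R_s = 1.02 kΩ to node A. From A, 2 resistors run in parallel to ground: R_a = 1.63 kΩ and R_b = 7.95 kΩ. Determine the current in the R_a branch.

I ≈ 2.94 mA

Combine the parallel branches: R_p = (1/1.63 + 1/7.95)⁻¹ = 1.353 kΩ.
V_A = 8.40 × 1.353/2.373 = 4.789 V.
Branch current I = V_A/R_a = 4.789/1.63 = 2.938 mA.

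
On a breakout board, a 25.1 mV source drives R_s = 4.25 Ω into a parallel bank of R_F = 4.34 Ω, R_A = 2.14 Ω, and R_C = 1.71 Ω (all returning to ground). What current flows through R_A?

Equivalent of the parallel group: R_p = 0.7797 Ω.
Node voltage V_A = V_s · R_p/(R_s + R_p) = 25.1 × 0.1550 = 3.891 mV.
Branch current I = V_A/R_A = 3.891/2.14 = 1.818 mA.

I ≈ 1.82 mA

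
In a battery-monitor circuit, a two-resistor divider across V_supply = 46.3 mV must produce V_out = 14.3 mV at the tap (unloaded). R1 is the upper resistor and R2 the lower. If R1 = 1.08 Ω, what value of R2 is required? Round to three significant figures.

V_out/V_supply = R2/(R1+R2) = 0.3089.
R2 = R1 · 0.3089/(1 − 0.3089) = 0.4826 Ω.

R2 ≈ 0.483 Ω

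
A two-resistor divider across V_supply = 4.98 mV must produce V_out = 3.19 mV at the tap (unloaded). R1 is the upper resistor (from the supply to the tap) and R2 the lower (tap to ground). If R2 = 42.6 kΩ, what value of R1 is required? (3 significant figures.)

The divider ratio is R2/(R1+R2) = 3.19/4.98 = 0.6406.
So R1 = R2 · (V_supply/V_out − 1) = 42.6 × (4.98/3.19 − 1) = 42.6 × 0.5611 = 23.90 kΩ.

R1 ≈ 23.9 kΩ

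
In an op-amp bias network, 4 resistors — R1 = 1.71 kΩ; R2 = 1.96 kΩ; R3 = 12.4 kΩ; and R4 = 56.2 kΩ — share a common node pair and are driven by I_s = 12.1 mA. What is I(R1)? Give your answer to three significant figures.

ΣG = 1/1.71 + 1/1.96 + 1/12.4 + 1/56.2 = 1.193.
Current divider: I(R1) = I_s · G_k/ΣG = 12.1 × (0.5848/1.193) = 12.1 × 0.4900 = 5.929 mA.

I ≈ 5.93 mA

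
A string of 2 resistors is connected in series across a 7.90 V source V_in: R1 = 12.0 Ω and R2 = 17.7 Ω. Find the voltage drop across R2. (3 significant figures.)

Series total: ΣR = 12.0 + 17.7 = 29.70 Ω.
Voltage divider: V = V_in · (17.70 / 29.70) = 7.90 × 0.5960 = 4.708 V.

V ≈ 4.71 V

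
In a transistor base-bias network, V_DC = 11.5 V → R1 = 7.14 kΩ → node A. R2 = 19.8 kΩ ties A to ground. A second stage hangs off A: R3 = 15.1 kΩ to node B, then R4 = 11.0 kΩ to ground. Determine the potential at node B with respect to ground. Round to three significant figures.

Node A sees R2 in parallel with the series input of stage 2, R3 + R4 = 26.10 kΩ.
Effective lower resistance at A: R2 ‖ 26.10 = 11.26 kΩ.
So V_A = 11.5 × 0.6119 = 7.037 V.
Then the unloaded second divider: V_B = V_A × R4/(R3+R4) = 7.037 × 0.4215 = 2.966 V.

V_B ≈ 2.97 V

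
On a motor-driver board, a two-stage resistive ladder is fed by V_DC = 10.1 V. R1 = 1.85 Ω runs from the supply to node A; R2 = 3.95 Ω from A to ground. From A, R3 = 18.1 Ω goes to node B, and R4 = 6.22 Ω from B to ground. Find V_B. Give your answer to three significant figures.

Looking into the second stage from A: R3 + R4 = 24.32 Ω appears in parallel with R2.
R2 ‖ (R3+R4) = 3.398 Ω.
First divider: V_A = V_DC · 3.398/(1.85 + 3.398) = 6.540 V.
Then the unloaded second divider: V_B = V_A × R4/(R3+R4) = 6.540 × 0.2558 = 1.673 V.

V_B ≈ 1.67 V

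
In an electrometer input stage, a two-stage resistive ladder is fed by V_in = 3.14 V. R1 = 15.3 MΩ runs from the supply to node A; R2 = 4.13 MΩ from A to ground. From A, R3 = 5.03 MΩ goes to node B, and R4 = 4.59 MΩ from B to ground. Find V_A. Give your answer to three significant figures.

Node A sees R2 in parallel with the series input of stage 2, R3 + R4 = 9.620 MΩ.
Effective lower resistance at A: R2 ‖ 9.620 = 2.889 MΩ.
V_A = 3.14 × 2.889/(15.3 + 2.889) = 0.4988 V.

V_A ≈ 0.499 V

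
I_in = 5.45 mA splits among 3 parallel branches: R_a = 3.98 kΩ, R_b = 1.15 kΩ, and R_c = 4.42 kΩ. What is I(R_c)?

I ≈ 0.915 mA

ΣG = 1/3.98 + 1/1.15 + 1/4.42 = 1.347.
Current divider: I(R_c) = I_in · G_k/ΣG = 5.45 × (0.2262/1.347) = 5.45 × 0.1680 = 0.9153 mA.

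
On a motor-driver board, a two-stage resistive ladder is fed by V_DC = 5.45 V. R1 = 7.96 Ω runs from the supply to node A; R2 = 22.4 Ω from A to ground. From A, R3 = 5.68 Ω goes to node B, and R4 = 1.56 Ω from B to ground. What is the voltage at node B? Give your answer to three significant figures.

Looking into the second stage from A: R3 + R4 = 7.240 Ω appears in parallel with R2.
R2 ‖ (R3+R4) = 5.472 Ω.
First divider: V_A = V_DC · 5.472/(7.96 + 5.472) = 2.220 V.
Then the unloaded second divider: V_B = V_A × R4/(R3+R4) = 2.220 × 0.2155 = 0.4784 V.

V_B ≈ 0.478 V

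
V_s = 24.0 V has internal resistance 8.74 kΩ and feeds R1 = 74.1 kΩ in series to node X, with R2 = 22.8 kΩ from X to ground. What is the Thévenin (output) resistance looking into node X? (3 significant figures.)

R_th ≈ 17.9 kΩ

R1' = 8.74 + 74.1 = 82.84 kΩ (source resistance + R1).
With V_s suppressed (replaced by a short), R_th = R1' ‖ R2 = (82.84 × 22.8)/(82.84 + 22.8) = 17.88 kΩ.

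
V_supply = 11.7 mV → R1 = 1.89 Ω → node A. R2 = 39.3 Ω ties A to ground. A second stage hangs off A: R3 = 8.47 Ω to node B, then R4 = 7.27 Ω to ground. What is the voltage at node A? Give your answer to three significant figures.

The second stage (R3 + R4 = 15.74 Ω) loads node A in parallel with R2.
R2 ‖ (R3+R4) = 11.24 Ω.
V_A = 11.7 × 11.24/(1.89 + 11.24) = 10.02 mV.

V_A ≈ 10.0 mV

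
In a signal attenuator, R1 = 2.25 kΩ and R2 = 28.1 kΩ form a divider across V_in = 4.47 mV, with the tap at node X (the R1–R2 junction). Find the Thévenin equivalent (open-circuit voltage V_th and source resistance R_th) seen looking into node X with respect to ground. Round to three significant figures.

Open-circuit (no load on X): V_th = V_in · R2/(R1 + R2) = 4.47 × 28.1/(2.250 + 28.1) = 4.139 mV.
With V_in suppressed (replaced by a short), R_th = R1 ‖ R2 = (2.250 × 28.1)/(2.250 + 28.1) = 2.083 kΩ.

V_th ≈ 4.14 mV, R_th ≈ 2.08 kΩ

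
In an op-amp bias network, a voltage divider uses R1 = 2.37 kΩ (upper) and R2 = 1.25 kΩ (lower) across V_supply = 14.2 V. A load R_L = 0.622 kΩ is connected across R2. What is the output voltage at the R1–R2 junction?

First combine the lower leg with the load: R2 ‖ R_L = 0.4153 kΩ.
Then V_out = V_supply · R2'/(R1 + R2') = 14.2 × 0.4153/2.785 = 2.117 V.

V_out ≈ 2.12 V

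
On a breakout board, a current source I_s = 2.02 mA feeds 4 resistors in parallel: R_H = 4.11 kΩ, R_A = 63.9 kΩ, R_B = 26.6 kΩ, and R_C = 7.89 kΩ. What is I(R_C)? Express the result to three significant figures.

ΣG = 1/4.11 + 1/63.9 + 1/26.6 + 1/7.89 = 0.4233.
Current divider: I(R_C) = I_s · G_k/ΣG = 2.02 × (0.1267/0.4233) = 2.02 × 0.2994 = 0.6048 mA.

I ≈ 0.605 mA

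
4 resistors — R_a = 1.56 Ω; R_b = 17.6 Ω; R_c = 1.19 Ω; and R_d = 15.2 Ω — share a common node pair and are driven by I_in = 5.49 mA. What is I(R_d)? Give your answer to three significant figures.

I ≈ 0.225 mA

ΣG = 1/1.56 + 1/17.6 + 1/1.19 + 1/15.2 = 1.604.
Current divider: I(R_d) = I_in · G_k/ΣG = 5.49 × (0.06579/1.604) = 5.49 × 0.04102 = 0.2252 mA.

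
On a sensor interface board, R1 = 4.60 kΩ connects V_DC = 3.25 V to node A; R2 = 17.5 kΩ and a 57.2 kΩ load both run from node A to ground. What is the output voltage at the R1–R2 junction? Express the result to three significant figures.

R2 ‖ R_L = (17.5 × 57.2)/(17.5 + 57.2) = 13.40 kΩ.
Now apply the divider: V_out = 3.25 × 0.7444 = 2.419 V.

V_out ≈ 2.42 V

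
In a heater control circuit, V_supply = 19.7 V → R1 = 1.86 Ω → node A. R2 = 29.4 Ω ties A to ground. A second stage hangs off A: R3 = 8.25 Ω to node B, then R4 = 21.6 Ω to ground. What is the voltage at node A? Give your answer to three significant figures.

Looking into the second stage from A: R3 + R4 = 29.85 Ω appears in parallel with R2.
R2 ‖ (R3+R4) = 14.81 Ω.
So V_A = 19.7 × 0.8884 = 17.50 V.

V_A ≈ 17.5 V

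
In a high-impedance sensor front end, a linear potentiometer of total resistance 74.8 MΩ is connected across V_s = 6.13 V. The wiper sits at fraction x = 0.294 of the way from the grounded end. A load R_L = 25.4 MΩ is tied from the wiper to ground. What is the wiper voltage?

Split the track: R_lower = x·R_p = 21.99 MΩ, R_upper = (1−x)·R_p = 52.81 MΩ.
R_L loads the lower segment: effective lower R = 11.79 MΩ.
Loaded-divider output: V_out = 6.13 × 0.1825 = 1.119 V.
(Unloaded: V_out = x·V_s = 1.80 V.)

V_out ≈ 1.12 V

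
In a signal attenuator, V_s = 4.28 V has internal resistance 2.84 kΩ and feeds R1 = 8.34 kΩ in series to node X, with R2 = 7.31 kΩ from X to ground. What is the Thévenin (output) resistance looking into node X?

R_th ≈ 4.42 kΩ

R1' = 2.84 + 8.34 = 11.18 kΩ (source resistance + R1).
Zeroing V_s shorts the top of R1' to ground, so R_th = R1' ‖ R2 = 4.420 kΩ.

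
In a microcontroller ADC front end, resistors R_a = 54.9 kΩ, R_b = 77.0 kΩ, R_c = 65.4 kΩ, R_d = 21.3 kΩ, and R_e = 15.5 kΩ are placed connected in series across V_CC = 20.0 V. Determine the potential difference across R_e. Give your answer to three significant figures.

V ≈ 1.32 V

Series total: ΣR = 54.9 + 77.0 + 65.4 + 21.3 + 15.5 = 234.1 kΩ.
By the voltage-divider rule, V = 20.0 × 15.50/234.1 = 1.324 V.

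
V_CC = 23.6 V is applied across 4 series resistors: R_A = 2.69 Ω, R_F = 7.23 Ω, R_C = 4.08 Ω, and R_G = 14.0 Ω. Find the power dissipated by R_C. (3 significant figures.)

P ≈ 2.90 W

ΣR = 28.00 Ω → I = 23.6/28.00 = 0.8429 A.
V(R_C) = I·R = 3.439 V; P = V·I = 3.439 × 0.8429 = 2.898 W.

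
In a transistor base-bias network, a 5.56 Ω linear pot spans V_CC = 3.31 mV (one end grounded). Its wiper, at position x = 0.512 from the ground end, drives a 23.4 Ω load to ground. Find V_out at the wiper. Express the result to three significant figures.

Lower segment x·R_p = 2.847 Ω; upper segment (1−x)·R_p = 2.713 Ω.
R_L loads the lower segment: effective lower R = 2.538 Ω.
Loaded-divider output: V_out = 3.31 × 0.4833 = 1.600 mV.

V_out ≈ 1.60 mV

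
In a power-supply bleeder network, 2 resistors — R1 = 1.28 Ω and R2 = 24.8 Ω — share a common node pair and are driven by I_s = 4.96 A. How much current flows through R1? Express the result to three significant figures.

I ≈ 4.72 A

Two-branch current divider: I_k = I_s · R_other/(R_1 + R_2).
I(R1) = 4.96 × 24.8/(1.28 + 24.8) = 4.96 × 0.9509 = 4.717 A.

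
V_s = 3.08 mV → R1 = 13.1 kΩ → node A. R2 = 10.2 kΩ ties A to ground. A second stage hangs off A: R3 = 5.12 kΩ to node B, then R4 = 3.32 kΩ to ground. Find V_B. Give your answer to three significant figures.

V_B ≈ 0.316 mV

Node A sees R2 in parallel with the series input of stage 2, R3 + R4 = 8.440 kΩ.
Effective lower resistance at A: R2 ‖ 8.440 = 4.618 kΩ.
V_A = 3.08 × 4.618/(13.1 + 4.618) = 0.8028 mV.
V_B = V_A × 0.3934 = 0.3158 mV.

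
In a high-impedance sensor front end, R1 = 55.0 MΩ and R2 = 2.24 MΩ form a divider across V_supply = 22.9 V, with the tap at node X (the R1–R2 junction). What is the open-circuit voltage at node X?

V_th ≈ 0.896 V

Open-circuit (no load on X): V_th = V_supply · R2/(R1 + R2) = 22.9 × 2.24/(55.00 + 2.24) = 0.8962 V.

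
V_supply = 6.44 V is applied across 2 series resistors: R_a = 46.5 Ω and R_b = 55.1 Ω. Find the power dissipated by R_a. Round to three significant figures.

P ≈ 0.187 W

The common current is I = 6.44/101.6 = 0.06339 A.
V(R_a) = I·R = 2.947 V; P = V·I = 2.947 × 0.06339 = 0.1868 W.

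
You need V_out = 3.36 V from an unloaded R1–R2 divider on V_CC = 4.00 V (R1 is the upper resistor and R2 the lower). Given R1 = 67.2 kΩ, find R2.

Required fraction k = V_out/V_CC = 0.8400.
So R2 = R1 · V_out/(V_CC − V_out) = 67.2 × 3.36/(4.00 − 3.36) = 67.2 × 5.250 = 352.8 kΩ.

R2 ≈ 353 kΩ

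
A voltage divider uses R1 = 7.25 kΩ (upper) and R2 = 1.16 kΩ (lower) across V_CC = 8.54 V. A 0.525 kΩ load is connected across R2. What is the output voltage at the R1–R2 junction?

The load sits in parallel with R2, giving an effective lower resistance R2' = R2·R_L/(R2+R_L) = 0.3614 kΩ.
Now apply the divider: V_out = 8.54 × 0.04748 = 0.4055 V.
(Unloaded it would be 1.18 V; the load pulls it down.)

V_out ≈ 0.406 V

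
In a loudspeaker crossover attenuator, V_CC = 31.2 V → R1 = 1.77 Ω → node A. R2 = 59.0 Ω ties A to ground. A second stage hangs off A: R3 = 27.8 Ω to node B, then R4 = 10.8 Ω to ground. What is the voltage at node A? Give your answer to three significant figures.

The second stage (R3 + R4 = 38.60 Ω) loads node A in parallel with R2.
Effective lower resistance at A: R2 ‖ 38.60 = 23.33 Ω.
First divider: V_A = V_CC · 23.33/(1.77 + 23.33) = 29.00 V.

V_A ≈ 29.0 V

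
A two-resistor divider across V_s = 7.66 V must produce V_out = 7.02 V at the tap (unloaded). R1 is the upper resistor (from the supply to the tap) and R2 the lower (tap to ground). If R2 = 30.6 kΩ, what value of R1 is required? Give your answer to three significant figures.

R1 ≈ 2.79 kΩ

Required fraction k = V_out/V_s = 0.9164.
R1 = R2·(1/k − 1) = 30.6 × 0.09117 = 2.790 kΩ.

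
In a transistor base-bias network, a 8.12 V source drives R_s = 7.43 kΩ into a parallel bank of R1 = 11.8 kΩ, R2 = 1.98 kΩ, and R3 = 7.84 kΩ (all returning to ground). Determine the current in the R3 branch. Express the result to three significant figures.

Parallel bank: R_p = 1/(1/11.8 + 1/1.98 + 1/7.84) = 1.394 kΩ.
V_A by voltage divider: V_A = 8.12 × 1.394/(7.43 + 1.394) = 1.283 V.
Branch current I = V_A/R3 = 1.283/7.84 = 0.1636 mA.

I ≈ 0.164 mA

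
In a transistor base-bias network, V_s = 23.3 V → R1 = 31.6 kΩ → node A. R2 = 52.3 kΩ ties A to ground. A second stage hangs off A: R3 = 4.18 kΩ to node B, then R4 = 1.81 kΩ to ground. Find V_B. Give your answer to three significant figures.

V_B ≈ 1.02 V

Looking into the second stage from A: R3 + R4 = 5.990 kΩ appears in parallel with R2.
Effective lower resistance at A: R2 ‖ 5.990 = 5.374 kΩ.
So V_A = 23.3 × 0.1454 = 3.387 V.
V_B = V_A × 0.3022 = 1.023 V.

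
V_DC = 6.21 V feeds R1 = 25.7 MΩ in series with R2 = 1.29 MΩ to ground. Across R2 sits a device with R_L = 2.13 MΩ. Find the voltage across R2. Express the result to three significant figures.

R2 ‖ R_L = (1.29 × 2.13)/(1.29 + 2.13) = 0.8034 MΩ.
Then V_out = V_DC · R2'/(R1 + R2') = 6.21 × 0.8034/26.50 = 0.1882 V.
(Unloaded it would be 0.297 V; the load pulls it down.)

V_out ≈ 0.188 V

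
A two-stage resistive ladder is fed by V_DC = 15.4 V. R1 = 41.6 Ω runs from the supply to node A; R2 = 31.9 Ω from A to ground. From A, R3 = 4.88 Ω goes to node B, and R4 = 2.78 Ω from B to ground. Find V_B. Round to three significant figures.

V_B ≈ 0.723 V

Looking into the second stage from A: R3 + R4 = 7.660 Ω appears in parallel with R2.
R2 ‖ (R3+R4) = 6.177 Ω.
V_A = 15.4 × 6.177/(41.6 + 6.177) = 1.991 V.
Then the unloaded second divider: V_B = V_A × R4/(R3+R4) = 1.991 × 0.3629 = 0.7226 V.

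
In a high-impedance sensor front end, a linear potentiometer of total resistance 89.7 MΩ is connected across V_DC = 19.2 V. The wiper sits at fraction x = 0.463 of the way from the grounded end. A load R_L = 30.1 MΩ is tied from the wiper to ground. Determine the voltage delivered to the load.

Split the track: R_lower = x·R_p = 41.53 MΩ, R_upper = (1−x)·R_p = 48.17 MΩ.
Lower segment in parallel with the load: 41.53 ‖ 30.1 = 17.45 MΩ.
V_out = 19.2 × 17.45/(48.17 + 17.45) = 5.106 V.
(Unloaded: V_out = x·V_DC = 8.89 V.)

V_out ≈ 5.11 V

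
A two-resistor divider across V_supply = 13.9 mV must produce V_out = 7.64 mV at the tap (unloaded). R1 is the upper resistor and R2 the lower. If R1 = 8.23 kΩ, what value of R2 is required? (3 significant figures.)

R2 ≈ 10.0 kΩ

Required fraction k = V_out/V_supply = 0.5496.
Rearranging, R2 = R1·k/(1−k) = 8.23 × 1.220 = 10.04 kΩ.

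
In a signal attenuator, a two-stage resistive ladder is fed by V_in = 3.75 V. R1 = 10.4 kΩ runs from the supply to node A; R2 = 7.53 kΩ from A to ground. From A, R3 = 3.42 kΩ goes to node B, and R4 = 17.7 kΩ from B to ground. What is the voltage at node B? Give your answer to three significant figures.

Looking into the second stage from A: R3 + R4 = 21.12 kΩ appears in parallel with R2.
R2 ‖ (R3+R4) = 5.551 kΩ.
V_A = 3.75 × 5.551/(10.4 + 5.551) = 1.305 V.
Then the unloaded second divider: V_B = V_A × R4/(R3+R4) = 1.305 × 0.8381 = 1.094 V.

V_B ≈ 1.09 V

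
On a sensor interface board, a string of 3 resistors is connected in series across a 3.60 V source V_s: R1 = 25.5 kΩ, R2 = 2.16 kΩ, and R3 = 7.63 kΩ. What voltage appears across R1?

Series total: ΣR = 25.5 + 2.16 + 7.63 = 35.29 kΩ.
V = V_s · R/ΣR = 3.60 × 0.7226 = 2.601 V.

V ≈ 2.60 V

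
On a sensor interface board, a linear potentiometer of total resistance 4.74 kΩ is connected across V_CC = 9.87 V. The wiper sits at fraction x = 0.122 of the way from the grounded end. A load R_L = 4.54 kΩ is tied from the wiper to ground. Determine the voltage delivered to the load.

Split the track: R_lower = x·R_p = 0.5783 kΩ, R_upper = (1−x)·R_p = 4.162 kΩ.
R_L loads the lower segment: effective lower R = 0.5129 kΩ.
V_out = 9.87 × 0.5129/(4.162 + 0.5129) = 1.083 V.

V_out ≈ 1.08 V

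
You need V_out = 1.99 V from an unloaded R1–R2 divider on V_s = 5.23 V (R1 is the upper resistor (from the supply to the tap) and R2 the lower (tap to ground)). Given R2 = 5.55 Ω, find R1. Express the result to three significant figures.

R1 ≈ 9.04 Ω

V_out/V_s = R2/(R1+R2) = 0.3805.
R1 = R2·(1/k − 1) = 5.55 × 1.628 = 9.036 Ω.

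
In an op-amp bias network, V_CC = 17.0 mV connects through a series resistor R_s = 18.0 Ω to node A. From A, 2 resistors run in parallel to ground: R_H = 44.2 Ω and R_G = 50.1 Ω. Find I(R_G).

Equivalent of the parallel group: R_p = 23.48 Ω.
Node voltage V_A = V_CC · R_p/(R_s + R_p) = 17.0 × 0.5661 = 9.623 mV.
I(R_G) = V_A / R_G = 9.623/50.1 = 0.1921 mA.

I ≈ 0.192 mA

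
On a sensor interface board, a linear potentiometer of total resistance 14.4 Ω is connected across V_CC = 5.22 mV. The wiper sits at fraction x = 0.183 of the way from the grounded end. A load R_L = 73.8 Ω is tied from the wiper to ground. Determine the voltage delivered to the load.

The pot divides into 11.76 Ω above the wiper and 2.635 Ω below.
(x·R_p) ‖ R_L = 2.544 Ω.
V_out = 5.22 × 2.544/(11.76 + 2.544) = 0.9282 mV.

V_out ≈ 0.928 mV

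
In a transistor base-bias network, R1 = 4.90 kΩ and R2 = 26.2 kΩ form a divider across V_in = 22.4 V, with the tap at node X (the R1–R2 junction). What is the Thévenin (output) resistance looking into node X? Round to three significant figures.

R_th ≈ 4.13 kΩ

Zeroing V_in shorts the top of R1 to ground, so R_th = R1 ‖ R2 = 4.128 kΩ.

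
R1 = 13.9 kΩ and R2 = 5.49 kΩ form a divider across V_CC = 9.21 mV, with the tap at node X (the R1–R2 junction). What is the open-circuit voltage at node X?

V_th ≈ 2.61 mV

Open-circuit (no load on X): V_th = V_CC · R2/(R1 + R2) = 9.21 × 5.49/(13.90 + 5.49) = 2.608 mV.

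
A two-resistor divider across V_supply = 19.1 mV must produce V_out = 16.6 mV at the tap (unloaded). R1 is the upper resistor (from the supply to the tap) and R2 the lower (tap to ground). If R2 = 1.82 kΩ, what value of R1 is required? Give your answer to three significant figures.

R1 ≈ 0.274 kΩ

Required fraction k = V_out/V_supply = 0.8691.
So R1 = R2 · (V_supply/V_out − 1) = 1.82 × (19.1/16.6 − 1) = 1.82 × 0.1506 = 0.2741 kΩ.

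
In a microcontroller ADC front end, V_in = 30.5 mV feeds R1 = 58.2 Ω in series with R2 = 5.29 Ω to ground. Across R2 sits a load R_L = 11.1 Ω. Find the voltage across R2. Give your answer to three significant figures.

R2 ‖ R_L = (5.29 × 11.1)/(5.29 + 11.1) = 3.583 Ω.
Now apply the divider: V_out = 30.5 × 0.05799 = 1.769 mV.

V_out ≈ 1.77 mV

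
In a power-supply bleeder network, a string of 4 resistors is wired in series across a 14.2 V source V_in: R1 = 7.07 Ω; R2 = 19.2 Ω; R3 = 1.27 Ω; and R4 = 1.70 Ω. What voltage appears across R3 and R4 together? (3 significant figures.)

Total series resistance ΣR = 7.07 + 19.2 + 1.27 + 1.70 = 29.24 Ω.
R_{R3..R4} = 1.27 + 1.70 = 2.970 Ω.
V = V_in · R/ΣR = 14.2 × 0.1016 = 1.442 V.

V ≈ 1.44 V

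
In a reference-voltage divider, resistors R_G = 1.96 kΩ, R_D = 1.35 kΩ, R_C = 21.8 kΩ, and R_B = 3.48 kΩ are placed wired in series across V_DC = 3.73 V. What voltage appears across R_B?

ΣR = 1.96 + 1.35 + 21.8 + 3.48 = 28.59 kΩ.
Voltage divider: V = V_DC · (3.480 / 28.59) = 3.73 × 0.1217 = 0.4540 V.

V ≈ 0.454 V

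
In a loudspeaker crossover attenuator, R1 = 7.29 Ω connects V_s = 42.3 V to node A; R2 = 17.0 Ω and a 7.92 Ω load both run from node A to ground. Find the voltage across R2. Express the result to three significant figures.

First combine the lower leg with the load: R2 ‖ R_L = 5.403 Ω.
Now apply the divider: V_out = 42.3 × 0.4257 = 18.01 V.

V_out ≈ 18.0 V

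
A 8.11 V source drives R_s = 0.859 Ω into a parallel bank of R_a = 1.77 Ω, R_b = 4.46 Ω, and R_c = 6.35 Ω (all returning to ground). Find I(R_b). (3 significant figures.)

I ≈ 1.00 A

Equivalent of the parallel group: R_p = 1.056 Ω.
V_A = 8.11 × 1.056/1.915 = 4.473 V.
Branch current I = V_A/R_b = 4.473/4.46 = 1.003 A.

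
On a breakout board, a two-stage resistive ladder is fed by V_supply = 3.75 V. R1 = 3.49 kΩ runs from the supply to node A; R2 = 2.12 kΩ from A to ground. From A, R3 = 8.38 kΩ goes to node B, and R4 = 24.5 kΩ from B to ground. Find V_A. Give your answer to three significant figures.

The second stage (R3 + R4 = 32.88 kΩ) loads node A in parallel with R2.
Effective lower resistance at A: R2 ‖ 32.88 = 1.992 kΩ.
V_A = 3.75 × 1.992/(3.49 + 1.992) = 1.362 V.

V_A ≈ 1.36 V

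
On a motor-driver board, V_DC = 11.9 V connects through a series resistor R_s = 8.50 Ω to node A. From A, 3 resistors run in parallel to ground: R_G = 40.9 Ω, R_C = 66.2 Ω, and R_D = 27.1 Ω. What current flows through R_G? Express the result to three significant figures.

Combine the parallel branches: R_p = (1/40.9 + 1/66.2 + 1/27.1)⁻¹ = 13.08 Ω.
Node voltage V_A = V_DC · R_p/(R_s + R_p) = 11.9 × 0.6061 = 7.213 V.
I(R_G) = V_A / R_G = 7.213/40.9 = 0.1763 A.

I ≈ 0.176 A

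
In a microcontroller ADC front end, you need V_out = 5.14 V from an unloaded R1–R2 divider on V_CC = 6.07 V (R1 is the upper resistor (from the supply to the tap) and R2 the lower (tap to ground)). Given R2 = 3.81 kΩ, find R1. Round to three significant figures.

Required fraction k = V_out/V_CC = 0.8468.
Rearranging, R1 = R2·(1−k)/k = 3.81 × 0.1809 = 0.6894 kΩ.

R1 ≈ 0.689 kΩ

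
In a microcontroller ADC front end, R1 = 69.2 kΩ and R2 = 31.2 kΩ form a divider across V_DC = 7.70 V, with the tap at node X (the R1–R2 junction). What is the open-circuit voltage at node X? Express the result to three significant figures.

V_th ≈ 2.39 V

With X open, the divider is unloaded: V_th = 7.70 × 31.2/100.4 = 2.393 V.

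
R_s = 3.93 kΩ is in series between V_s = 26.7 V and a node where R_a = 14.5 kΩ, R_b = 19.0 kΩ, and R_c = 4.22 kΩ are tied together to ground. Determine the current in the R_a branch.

Equivalent of the parallel group: R_p = 2.789 kΩ.
V_A = 26.7 × 2.789/6.719 = 11.08 V.
Branch current I = V_A/R_a = 11.08/14.5 = 0.7643 mA.
(Check via current divider: I_total = 3.974 mA; share G_k/ΣG = 0.1923 → same result.)

I ≈ 0.764 mA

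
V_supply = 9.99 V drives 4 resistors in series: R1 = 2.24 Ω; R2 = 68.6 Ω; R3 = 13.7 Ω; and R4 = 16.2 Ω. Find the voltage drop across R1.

Series total: ΣR = 2.24 + 68.6 + 13.7 + 16.2 = 100.7 Ω.
By the voltage-divider rule, V = 9.99 × 2.240/100.7 = 0.2221 V.

V ≈ 0.222 V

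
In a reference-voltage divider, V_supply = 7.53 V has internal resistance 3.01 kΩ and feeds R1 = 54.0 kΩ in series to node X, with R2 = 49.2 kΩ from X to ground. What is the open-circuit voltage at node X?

V_th ≈ 3.49 V

R1' = 3.01 + 54.0 = 57.01 kΩ (source resistance + R1).
Open-circuit (no load on X): V_th = V_supply · R2/(R1' + R2) = 7.53 × 49.2/(57.01 + 49.2) = 3.488 V.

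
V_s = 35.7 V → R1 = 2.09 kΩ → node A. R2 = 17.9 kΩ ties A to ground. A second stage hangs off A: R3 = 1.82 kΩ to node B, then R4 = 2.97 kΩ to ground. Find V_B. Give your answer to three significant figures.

V_B ≈ 14.3 V

The second stage (R3 + R4 = 4.790 kΩ) loads node A in parallel with R2.
Effective lower resistance at A: R2 ‖ 4.790 = 3.779 kΩ.
So V_A = 35.7 × 0.6439 = 22.99 V.
Stage 2 is unloaded, so V_B = V_A · R4/(R3+R4) = 22.99 × 2.97/4.790 = 14.25 V.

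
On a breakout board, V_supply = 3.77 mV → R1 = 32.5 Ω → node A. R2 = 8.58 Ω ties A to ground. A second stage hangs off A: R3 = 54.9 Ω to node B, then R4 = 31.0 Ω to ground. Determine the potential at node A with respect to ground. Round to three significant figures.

The second stage (R3 + R4 = 85.90 Ω) loads node A in parallel with R2.
Effective lower resistance at A: R2 ‖ 85.90 = 7.801 Ω.
V_A = 3.77 × 7.801/(32.5 + 7.801) = 0.7297 mV.

V_A ≈ 0.730 mV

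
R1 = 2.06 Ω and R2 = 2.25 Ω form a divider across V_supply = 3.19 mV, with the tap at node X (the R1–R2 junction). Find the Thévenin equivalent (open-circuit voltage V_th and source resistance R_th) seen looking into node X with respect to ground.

V_th ≈ 1.67 mV, R_th ≈ 1.08 Ω

Open-circuit (no load on X): V_th = V_supply · R2/(R1 + R2) = 3.19 × 2.25/(2.060 + 2.25) = 1.665 mV.
Zeroing V_supply shorts the top of R1 to ground, so R_th = R1 ‖ R2 = 1.075 Ω.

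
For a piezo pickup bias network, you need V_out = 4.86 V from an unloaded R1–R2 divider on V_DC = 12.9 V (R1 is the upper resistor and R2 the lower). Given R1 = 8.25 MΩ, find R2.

The divider ratio is R2/(R1+R2) = 4.86/12.9 = 0.3767.
So R2 = R1 · V_out/(V_DC − V_out) = 8.25 × 4.86/(12.9 − 4.86) = 8.25 × 0.6045 = 4.987 MΩ.

R2 ≈ 4.99 MΩ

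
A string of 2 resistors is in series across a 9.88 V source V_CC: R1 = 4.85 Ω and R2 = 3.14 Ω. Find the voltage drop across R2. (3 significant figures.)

V ≈ 3.88 V

Series total: ΣR = 4.85 + 3.14 = 7.990 Ω.
Voltage divider: V = V_CC · (3.140 / 7.990) = 9.88 × 0.3930 = 3.883 V.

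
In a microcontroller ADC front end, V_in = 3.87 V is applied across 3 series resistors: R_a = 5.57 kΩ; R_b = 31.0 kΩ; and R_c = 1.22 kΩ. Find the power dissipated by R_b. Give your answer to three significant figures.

P ≈ 0.325 mW

The common current is I = 3.87/37.79 = 0.1024 mA.
V(R_b) = I·R = 3.175 V; P = V·I = 3.175 × 0.1024 = 0.3251 mW.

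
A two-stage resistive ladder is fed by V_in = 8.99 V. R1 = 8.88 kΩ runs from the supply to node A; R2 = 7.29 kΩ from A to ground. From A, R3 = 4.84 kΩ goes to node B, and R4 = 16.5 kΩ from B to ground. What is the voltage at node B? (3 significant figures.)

V_B ≈ 2.64 V

The second stage (R3 + R4 = 21.34 kΩ) loads node A in parallel with R2.
R2 ‖ (R3+R4) = 5.434 kΩ.
So V_A = 8.99 × 0.3796 = 3.413 V.
Then the unloaded second divider: V_B = V_A × R4/(R3+R4) = 3.413 × 0.7732 = 2.639 V.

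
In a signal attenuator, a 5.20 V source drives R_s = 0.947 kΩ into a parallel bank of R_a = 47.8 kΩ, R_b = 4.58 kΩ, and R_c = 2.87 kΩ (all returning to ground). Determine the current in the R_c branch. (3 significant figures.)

Combine the parallel branches: R_p = (1/47.8 + 1/4.58 + 1/2.87)⁻¹ = 1.702 kΩ.
V_A = 5.20 × 1.702/2.649 = 3.341 V.
Branch current I = V_A/R_c = 3.341/2.87 = 1.164 mA.
(Check via current divider: I_total = 1.963 mA; share G_k/ΣG = 0.5929 → same result.)

I ≈ 1.16 mA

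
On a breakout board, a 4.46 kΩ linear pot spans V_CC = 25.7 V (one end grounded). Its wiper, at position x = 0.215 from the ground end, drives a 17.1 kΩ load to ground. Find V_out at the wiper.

Split the track: R_lower = x·R_p = 0.9589 kΩ, R_upper = (1−x)·R_p = 3.501 kΩ.
(x·R_p) ‖ R_L = 0.9080 kΩ.
Loaded-divider output: V_out = 25.7 × 0.2059 = 5.293 V.

V_out ≈ 5.29 V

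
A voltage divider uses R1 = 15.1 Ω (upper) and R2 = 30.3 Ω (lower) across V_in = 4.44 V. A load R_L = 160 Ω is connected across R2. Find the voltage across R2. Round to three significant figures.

V_out ≈ 2.79 V

First combine the lower leg with the load: R2 ‖ R_L = 25.48 Ω.
Then V_out = V_in · R2'/(R1 + R2') = 4.44 × 25.48/40.58 = 2.788 V.
(Unloaded it would be 2.96 V; the load pulls it down.)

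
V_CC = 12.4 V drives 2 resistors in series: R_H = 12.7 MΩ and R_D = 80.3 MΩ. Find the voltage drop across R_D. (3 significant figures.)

ΣR = 12.7 + 80.3 = 93.00 MΩ.
By the voltage-divider rule, V = 12.4 × 80.30/93.00 = 10.71 V.

V ≈ 10.7 V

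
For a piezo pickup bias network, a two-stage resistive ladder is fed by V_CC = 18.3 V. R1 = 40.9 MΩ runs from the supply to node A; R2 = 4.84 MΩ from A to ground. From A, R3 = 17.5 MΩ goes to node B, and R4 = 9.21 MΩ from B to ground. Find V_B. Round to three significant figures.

Looking into the second stage from A: R3 + R4 = 26.71 MΩ appears in parallel with R2.
Effective lower resistance at A: R2 ‖ 26.71 = 4.098 MΩ.
V_A = 18.3 × 4.098/(40.9 + 4.098) = 1.666 V.
Stage 2 is unloaded, so V_B = V_A · R4/(R3+R4) = 1.666 × 9.21/26.71 = 0.5746 V.

V_B ≈ 0.575 V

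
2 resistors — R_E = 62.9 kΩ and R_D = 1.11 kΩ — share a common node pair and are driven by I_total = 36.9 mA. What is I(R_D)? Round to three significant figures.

I ≈ 36.3 mA

For two parallel branches, I_k = I_total · (other R)/(sum of R).
I(R_D) = 36.9 × 62.9/(62.9 + 1.11) = 36.9 × 0.9827 = 36.26 mA.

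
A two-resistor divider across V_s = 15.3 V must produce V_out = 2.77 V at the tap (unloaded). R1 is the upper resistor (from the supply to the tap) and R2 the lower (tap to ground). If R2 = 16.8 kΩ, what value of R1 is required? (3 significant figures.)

V_out/V_s = R2/(R1+R2) = 0.1810.
R1 = R2·(1/k − 1) = 16.8 × 4.523 = 75.99 kΩ.

R1 ≈ 76.0 kΩ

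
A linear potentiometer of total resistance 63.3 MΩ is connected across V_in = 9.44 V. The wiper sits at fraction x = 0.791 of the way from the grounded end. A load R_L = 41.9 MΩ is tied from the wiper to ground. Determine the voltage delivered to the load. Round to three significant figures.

The pot divides into 13.23 MΩ above the wiper and 50.07 MΩ below.
R_L loads the lower segment: effective lower R = 22.81 MΩ.
Loaded-divider output: V_out = 9.44 × 0.6329 = 5.975 V.

V_out ≈ 5.97 V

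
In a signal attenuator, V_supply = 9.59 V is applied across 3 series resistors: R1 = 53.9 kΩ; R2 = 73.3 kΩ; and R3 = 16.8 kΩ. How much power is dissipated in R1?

ΣR = 144.0 kΩ → I = 9.59/144.0 = 0.06660 mA.
P = I²R = 0.004435 × 53.9 = 0.2391 mW.

P ≈ 0.239 mW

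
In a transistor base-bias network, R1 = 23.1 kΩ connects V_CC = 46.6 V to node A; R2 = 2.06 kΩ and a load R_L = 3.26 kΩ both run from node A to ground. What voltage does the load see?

The load sits in parallel with R2, giving an effective lower resistance R2' = R2·R_L/(R2+R_L) = 1.262 kΩ.
Then V_out = V_CC · R2'/(R1 + R2') = 46.6 × 1.262/24.36 = 2.415 V.

V_out ≈ 2.41 V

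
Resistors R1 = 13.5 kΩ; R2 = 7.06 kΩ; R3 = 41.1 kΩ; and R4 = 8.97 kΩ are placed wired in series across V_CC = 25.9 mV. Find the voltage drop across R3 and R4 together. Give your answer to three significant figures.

Series total: ΣR = 13.5 + 7.06 + 41.1 + 8.97 = 70.63 kΩ.
R_{R3..R4} = 41.1 + 8.97 = 50.07 kΩ.
By the voltage-divider rule, V = 25.9 × 50.07/70.63 = 18.36 mV.

V ≈ 18.4 mV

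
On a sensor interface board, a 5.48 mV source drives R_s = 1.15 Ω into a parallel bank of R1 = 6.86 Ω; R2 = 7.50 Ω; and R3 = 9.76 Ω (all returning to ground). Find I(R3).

I ≈ 0.390 mA

Parallel bank: R_p = 1/(1/6.86 + 1/7.50 + 1/9.76) = 2.621 Ω.
V_A by voltage divider: V_A = 5.48 × 2.621/(1.15 + 2.621) = 3.809 mV.
I(R3) = V_A / R3 = 3.809/9.76 = 0.3902 mA.
(Check via current divider: I_total = 1.453 mA; share G_k/ΣG = 0.2685 → same result.)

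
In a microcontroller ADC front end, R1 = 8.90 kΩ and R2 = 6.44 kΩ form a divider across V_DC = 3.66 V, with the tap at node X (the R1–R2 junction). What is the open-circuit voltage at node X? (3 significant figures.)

V_th ≈ 1.54 V

Open-circuit (no load on X): V_th = V_DC · R2/(R1 + R2) = 3.66 × 6.44/(8.900 + 6.44) = 1.537 V.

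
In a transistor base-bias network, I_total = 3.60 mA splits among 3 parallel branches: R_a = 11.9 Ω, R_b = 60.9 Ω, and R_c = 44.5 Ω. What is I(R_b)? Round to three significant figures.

ΣG = 1/11.9 + 1/60.9 + 1/44.5 = 0.1229.
R_b takes the fraction G_k/ΣG = 0.01642/0.1229 = 0.1336, so I = 3.60 × 0.1336 = 0.4809 mA.

I ≈ 0.481 mA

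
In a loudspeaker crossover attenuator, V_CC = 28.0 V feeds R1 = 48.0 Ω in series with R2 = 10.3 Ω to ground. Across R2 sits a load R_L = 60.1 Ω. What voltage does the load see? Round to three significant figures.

The load sits in parallel with R2, giving an effective lower resistance R2' = R2·R_L/(R2+R_L) = 8.793 Ω.
Now apply the divider: V_out = 28.0 × 0.1548 = 4.335 V.
(Unloaded it would be 4.95 V; the load pulls it down.)

V_out ≈ 4.34 V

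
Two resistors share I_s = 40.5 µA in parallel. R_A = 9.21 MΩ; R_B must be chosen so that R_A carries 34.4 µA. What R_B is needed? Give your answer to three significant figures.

Two-branch current divider: I_A = I_s · R_B/(R_A + R_B).
34.4/40.5 = R_B/(R_A + R_B) → R_B = R_A · (0.8494)/(1 − 0.8494) = 9.21 × 5.639 = 51.94 MΩ.

R_B ≈ 51.9 MΩ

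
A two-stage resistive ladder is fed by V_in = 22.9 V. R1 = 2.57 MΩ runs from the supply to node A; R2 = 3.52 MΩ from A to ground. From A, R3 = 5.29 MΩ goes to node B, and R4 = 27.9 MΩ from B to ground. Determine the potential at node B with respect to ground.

Node A sees R2 in parallel with the series input of stage 2, R3 + R4 = 33.19 MΩ.
R2 ‖ (R3+R4) = 3.182 MΩ.
So V_A = 22.9 × 0.5532 = 12.67 V.
Stage 2 is unloaded, so V_B = V_A · R4/(R3+R4) = 12.67 × 27.9/33.19 = 10.65 V.

V_B ≈ 10.6 V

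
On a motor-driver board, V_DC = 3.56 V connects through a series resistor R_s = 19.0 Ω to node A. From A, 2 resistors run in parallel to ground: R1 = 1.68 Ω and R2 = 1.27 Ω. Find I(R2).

I ≈ 0.103 A

Parallel bank: R_p = 1/(1/1.68 + 1/1.27) = 0.7233 Ω.
V_A by voltage divider: V_A = 3.56 × 0.7233/(19.0 + 0.7233) = 0.1305 V.
I(R2) = V_A / R2 = 0.1305/1.27 = 0.1028 A.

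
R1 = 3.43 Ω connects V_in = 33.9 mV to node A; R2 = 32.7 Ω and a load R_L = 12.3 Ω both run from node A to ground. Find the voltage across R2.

R2 ‖ R_L = (32.7 × 12.3)/(32.7 + 12.3) = 8.938 Ω.
Voltage divider with the loaded lower leg: V_out = 33.9 × 8.938/(3.43 + 8.938) = 33.9 × 0.7227 = 24.50 mV.

V_out ≈ 24.5 mV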